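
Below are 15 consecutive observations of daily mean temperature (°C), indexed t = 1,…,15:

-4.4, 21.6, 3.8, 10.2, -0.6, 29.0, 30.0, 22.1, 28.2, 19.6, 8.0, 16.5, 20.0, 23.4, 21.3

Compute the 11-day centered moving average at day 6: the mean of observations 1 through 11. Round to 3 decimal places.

Sum of periods 1–11: (-4.4) + 21.6 + 3.8 + 10.2 + (-0.6) + 29.0 + 30.0 + 22.1 + 28.2 + 19.6 + 8.0 = 167.5
Divide by 11: 167.5 / 11 = 15.227

15.227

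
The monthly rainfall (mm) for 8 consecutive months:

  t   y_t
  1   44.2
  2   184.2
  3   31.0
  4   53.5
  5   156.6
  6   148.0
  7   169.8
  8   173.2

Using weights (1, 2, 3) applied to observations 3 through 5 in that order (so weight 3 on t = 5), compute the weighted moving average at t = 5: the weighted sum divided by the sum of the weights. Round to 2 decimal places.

Weighted sum: 1·31.0 + 2·53.5 + 3·156.6 = 31.0 + 107.0 + 469.8 = 607.8
Weight total: 1 + 2 + 3 = 6
WMA = 607.8 / 6 = 101.30

101.30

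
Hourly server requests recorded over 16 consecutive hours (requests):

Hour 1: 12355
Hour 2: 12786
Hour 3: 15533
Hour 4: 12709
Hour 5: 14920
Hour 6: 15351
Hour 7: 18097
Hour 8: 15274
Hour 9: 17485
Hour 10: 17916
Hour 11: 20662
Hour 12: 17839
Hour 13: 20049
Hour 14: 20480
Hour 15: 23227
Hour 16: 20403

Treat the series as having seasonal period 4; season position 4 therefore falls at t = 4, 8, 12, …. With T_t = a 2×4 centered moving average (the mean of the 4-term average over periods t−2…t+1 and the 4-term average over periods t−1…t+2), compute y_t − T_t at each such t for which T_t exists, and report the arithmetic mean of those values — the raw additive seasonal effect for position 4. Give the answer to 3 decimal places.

-1598.333

Season position 4 occurs at t = 4, 8, 12 (where T_t is defined).
t=4: T_4 = 14307.62500; y_4 − T_4 = 12709 − 14307.62500 = -1598.62500
t=8: T_8 = 16872.37500; y_8 − T_8 = 15274 − 16872.37500 = -1598.37500
t=12: T_12 = 19437.00000; y_12 − T_12 = 17839 − 19437.00000 = -1598.00000
Mean deviation: (-1598.62500 + -1598.37500 + -1598.00000) / 3 = -1598.333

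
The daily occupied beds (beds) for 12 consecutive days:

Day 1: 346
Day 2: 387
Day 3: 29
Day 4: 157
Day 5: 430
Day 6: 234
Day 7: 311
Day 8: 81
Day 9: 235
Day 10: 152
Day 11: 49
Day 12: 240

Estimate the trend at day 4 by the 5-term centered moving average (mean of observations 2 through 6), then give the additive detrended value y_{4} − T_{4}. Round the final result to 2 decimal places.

Trend T_4 = (387 + 29 + 157 + 430 + 234) / 5 = 1237/5 = 247.4000
Detrended value: 157 − 247.4000 = -90.40

-90.40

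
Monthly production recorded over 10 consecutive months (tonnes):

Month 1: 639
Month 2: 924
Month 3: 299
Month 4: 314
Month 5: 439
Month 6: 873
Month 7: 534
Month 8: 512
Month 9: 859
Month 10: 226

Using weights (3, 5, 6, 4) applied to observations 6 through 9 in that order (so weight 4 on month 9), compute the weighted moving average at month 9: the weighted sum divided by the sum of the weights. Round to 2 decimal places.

655.39

Weighted sum: 3·873 + 5·534 + 6·512 + 4·859 = 2619 + 2670 + 3072 + 3436 = 11797
Weight total: 3 + 5 + 6 + 4 = 18
WMA = 11797 / 18 = 655.39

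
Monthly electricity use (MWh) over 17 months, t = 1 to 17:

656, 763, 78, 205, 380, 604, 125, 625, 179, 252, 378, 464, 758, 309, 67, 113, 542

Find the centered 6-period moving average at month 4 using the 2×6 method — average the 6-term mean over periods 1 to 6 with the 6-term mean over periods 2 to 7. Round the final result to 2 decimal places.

Sum over 1–6: 656 + 763 + 78 + 205 + 380 + 604 = 2686
Sum over 2–7: 763 + 78 + 205 + 380 + 604 + 125 = 2155
CMA at t=4 = (2686 + 2155) / (2·6) = 4841 / 12 = 403.42

403.42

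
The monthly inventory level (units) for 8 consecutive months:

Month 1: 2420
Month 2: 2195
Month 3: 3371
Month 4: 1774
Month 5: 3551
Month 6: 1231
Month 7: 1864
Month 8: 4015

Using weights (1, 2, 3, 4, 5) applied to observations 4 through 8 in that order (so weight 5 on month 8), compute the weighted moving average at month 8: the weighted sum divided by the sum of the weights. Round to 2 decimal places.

Weighted sum: 1·1774 + 2·3551 + 3·1231 + 4·1864 + 5·4015 = 1774 + 7102 + 3693 + 7456 + 20075 = 40100
Weight total: 1 + 2 + 3 + 4 + 5 = 15
WMA = 40100 / 15 = 2673.33

2673.33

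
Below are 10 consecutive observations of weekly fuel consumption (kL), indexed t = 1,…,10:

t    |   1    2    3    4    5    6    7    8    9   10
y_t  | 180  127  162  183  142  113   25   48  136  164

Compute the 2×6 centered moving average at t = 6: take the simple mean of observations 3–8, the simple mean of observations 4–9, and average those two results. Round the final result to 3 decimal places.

Sum over 3–8: 162 + 183 + 142 + 113 + 25 + 48 = 673
Sum over 4–9: 183 + 142 + 113 + 25 + 48 + 136 = 647
CMA at t=6 = (673 + 647) / (2·6) = 1320 / 12 = 110.000

110.000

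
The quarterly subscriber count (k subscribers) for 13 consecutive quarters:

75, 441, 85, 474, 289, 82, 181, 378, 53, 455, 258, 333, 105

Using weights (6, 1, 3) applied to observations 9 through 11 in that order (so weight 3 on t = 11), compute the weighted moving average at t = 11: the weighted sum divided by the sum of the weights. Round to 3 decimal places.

Weighted sum: 6·53 + 1·455 + 3·258 = 318 + 455 + 774 = 1547
Weight total: 6 + 1 + 3 = 10
WMA = 1547 / 10 = 154.700

154.700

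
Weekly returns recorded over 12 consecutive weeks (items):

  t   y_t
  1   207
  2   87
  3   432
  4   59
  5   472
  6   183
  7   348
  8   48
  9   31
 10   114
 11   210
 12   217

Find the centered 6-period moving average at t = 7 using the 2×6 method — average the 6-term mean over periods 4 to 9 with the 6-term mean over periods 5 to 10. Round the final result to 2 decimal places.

Sum over 4–9: 59 + 472 + 183 + 348 + 48 + 31 = 1141
Sum over 5–10: 472 + 183 + 348 + 48 + 31 + 114 = 1196
CMA at t=7 = (1141 + 1196) / (2·6) = 2337 / 12 = 194.75

194.75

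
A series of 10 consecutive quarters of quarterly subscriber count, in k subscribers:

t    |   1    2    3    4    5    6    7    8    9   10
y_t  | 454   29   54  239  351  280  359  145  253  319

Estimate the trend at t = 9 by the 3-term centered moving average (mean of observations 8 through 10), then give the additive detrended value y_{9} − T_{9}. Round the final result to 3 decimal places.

Trend T_9 = (145 + 253 + 319) / 3 = 717/3 = 239.00000
Detrended value: 253 − 239.00000 = 14.000

14.000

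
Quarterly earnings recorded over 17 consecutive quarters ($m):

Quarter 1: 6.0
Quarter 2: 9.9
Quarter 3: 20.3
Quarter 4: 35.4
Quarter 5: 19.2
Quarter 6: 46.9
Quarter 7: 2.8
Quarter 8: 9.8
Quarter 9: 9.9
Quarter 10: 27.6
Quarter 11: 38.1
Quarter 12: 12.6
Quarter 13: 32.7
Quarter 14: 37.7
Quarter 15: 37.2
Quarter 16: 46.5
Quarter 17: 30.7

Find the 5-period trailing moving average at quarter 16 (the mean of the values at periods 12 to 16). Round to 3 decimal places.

33.340

Sum of periods 12–16: 12.6 + 32.7 + 37.7 + 37.2 + 46.5 = 166.7
Divide by 5: 166.7 / 5 = 33.340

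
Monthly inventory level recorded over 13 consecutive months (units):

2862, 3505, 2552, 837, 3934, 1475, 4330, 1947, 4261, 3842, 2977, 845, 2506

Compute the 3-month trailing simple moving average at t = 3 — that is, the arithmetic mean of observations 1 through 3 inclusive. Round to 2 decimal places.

2973.00

Sum of periods 1–3: 2862 + 3505 + 2552 = 8919
Divide by 3: 8919 / 3 = 2973.00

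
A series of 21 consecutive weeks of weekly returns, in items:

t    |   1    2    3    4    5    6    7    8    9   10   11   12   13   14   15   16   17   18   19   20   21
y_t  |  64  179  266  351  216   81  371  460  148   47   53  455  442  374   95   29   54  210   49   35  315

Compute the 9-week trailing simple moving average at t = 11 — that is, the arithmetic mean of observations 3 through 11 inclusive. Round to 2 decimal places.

221.44

Sum of periods 3–11: 266 + 351 + 216 + 81 + 371 + 460 + 148 + 47 + 53 = 1993
Divide by 9: 1993 / 9 = 221.44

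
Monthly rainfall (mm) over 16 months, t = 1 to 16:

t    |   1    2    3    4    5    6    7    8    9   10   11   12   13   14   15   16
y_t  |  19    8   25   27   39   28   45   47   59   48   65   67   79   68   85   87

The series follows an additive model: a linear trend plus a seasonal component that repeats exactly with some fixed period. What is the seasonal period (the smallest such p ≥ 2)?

4

First differences y_{t+1} − y_t: -11, 17, 2, 12, -11, 17, 2, 12, -11, 17, …
The difference pattern repeats every 4 terms and not for any smaller step, so p = 4.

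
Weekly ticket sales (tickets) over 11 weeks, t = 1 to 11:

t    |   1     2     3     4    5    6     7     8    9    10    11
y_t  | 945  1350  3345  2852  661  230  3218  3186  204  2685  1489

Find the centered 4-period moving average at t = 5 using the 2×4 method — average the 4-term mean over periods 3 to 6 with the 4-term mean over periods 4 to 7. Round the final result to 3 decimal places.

Sum over 3–6: 3345 + 2852 + 661 + 230 = 7088
Sum over 4–7: 2852 + 661 + 230 + 3218 = 6961
CMA at t=5 = (7088 + 6961) / (2·4) = 14049 / 8 = 1756.125

1756.125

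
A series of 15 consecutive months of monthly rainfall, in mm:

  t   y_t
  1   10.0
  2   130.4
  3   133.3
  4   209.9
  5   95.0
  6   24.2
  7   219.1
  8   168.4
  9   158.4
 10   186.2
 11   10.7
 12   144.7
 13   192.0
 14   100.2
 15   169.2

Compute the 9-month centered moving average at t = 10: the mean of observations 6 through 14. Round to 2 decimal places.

Sum of periods 6–14: 24.2 + 219.1 + 168.4 + 158.4 + 186.2 + 10.7 + 144.7 + 192.0 + 100.2 = 1203.9
Divide by 9: 1203.9 / 9 = 133.77

133.77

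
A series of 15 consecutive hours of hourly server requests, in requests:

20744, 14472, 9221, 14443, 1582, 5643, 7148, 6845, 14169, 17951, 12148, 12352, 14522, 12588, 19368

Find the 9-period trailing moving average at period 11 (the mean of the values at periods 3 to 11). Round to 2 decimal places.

9905.56

Sum of periods 3–11: 9221 + 14443 + 1582 + 5643 + 7148 + 6845 + 14169 + 17951 + 12148 = 89150
Divide by 9: 89150 / 9 = 9905.56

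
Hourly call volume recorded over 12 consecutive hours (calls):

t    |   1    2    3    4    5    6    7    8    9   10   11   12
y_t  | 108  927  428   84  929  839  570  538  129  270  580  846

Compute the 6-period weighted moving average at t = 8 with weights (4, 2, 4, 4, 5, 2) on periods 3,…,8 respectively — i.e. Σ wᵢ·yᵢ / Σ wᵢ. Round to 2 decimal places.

613.24

Weighted sum: 4·428 + 2·84 + 4·929 + 4·839 + 5·570 + 2·538 = 1712 + 168 + 3716 + 3356 + 2850 + 1076 = 12878
Weight total: 4 + 2 + 4 + 4 + 5 + 2 = 21
WMA = 12878 / 21 = 613.24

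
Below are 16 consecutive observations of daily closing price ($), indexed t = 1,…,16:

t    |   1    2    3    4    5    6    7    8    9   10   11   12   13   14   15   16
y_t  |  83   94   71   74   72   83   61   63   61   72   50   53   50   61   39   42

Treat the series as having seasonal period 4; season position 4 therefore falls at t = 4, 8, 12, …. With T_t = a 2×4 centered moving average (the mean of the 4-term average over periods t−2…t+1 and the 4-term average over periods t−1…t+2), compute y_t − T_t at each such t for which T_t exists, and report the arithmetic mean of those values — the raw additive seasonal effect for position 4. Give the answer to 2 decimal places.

Season position 4 occurs at t = 4, 8, 12 (where T_t is defined).
t=4: T_4 = 76.3750; y_4 − T_4 = 74 − 76.3750 = -2.3750
t=8: T_8 = 65.6250; y_8 − T_8 = 63 − 65.6250 = -2.6250
t=12: T_12 = 54.8750; y_12 − T_12 = 53 − 54.8750 = -1.8750
Mean deviation: (-2.3750 + -2.6250 + -1.8750) / 3 = -2.29

-2.29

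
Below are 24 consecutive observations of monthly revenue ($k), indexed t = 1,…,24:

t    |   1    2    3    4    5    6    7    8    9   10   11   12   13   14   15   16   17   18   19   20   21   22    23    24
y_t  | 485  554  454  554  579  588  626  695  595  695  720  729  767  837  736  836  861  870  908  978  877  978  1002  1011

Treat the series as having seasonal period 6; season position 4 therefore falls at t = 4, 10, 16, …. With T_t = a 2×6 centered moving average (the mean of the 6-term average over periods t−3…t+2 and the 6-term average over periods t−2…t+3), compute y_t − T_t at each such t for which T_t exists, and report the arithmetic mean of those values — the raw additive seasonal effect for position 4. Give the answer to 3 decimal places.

Season position 4 occurs at t = 4, 10, 16 (where T_t is defined).
t=4: T_4 = 547.41667; y_4 − T_4 = 554 − 547.41667 = 6.58333
t=10: T_10 = 688.41667; y_10 − T_10 = 695 − 688.41667 = 6.58333
t=16: T_16 = 829.58333; y_16 − T_16 = 836 − 829.58333 = 6.41667
Mean deviation: (6.58333 + 6.58333 + 6.41667) / 3 = 6.528

6.528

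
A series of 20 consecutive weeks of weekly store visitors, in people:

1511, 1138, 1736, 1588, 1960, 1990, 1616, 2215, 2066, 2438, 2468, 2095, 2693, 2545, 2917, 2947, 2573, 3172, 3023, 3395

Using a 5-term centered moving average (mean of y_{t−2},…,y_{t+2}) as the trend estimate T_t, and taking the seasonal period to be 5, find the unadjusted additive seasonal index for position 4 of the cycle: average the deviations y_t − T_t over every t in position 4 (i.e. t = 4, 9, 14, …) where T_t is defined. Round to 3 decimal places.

Season position 4 occurs at t = 4, 9, 14 (where T_t is defined).
t=4: T_4 = 1682.40000; y_4 − T_4 = 1588 − 1682.40000 = -94.40000
t=9: T_9 = 2160.60000; y_9 − T_9 = 2066 − 2160.60000 = -94.60000
t=14: T_14 = 2639.40000; y_14 − T_14 = 2545 − 2639.40000 = -94.40000
Mean deviation: (-94.40000 + -94.60000 + -94.40000) / 3 = -94.467

-94.467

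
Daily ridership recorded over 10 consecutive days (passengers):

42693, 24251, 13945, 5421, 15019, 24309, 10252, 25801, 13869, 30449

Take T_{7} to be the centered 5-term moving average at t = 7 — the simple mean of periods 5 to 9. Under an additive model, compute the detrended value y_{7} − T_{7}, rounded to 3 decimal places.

Trend T_7 = (15019 + 24309 + 10252 + 25801 + 13869) / 5 = 89250/5 = 17850.00000
Detrended value: 10252 − 17850.00000 = -7598.000

-7598.000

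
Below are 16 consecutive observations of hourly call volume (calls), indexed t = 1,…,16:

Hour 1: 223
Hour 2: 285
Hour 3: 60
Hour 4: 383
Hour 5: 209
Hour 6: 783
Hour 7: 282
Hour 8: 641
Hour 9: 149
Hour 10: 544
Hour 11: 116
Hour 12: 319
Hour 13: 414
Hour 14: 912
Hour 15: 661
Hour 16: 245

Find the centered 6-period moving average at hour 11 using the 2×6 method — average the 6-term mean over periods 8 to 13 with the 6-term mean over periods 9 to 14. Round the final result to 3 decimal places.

386.417

Sum over 8–13: 641 + 149 + 544 + 116 + 319 + 414 = 2183
Sum over 9–14: 149 + 544 + 116 + 319 + 414 + 912 = 2454
CMA at t=11 = (2183 + 2454) / (2·6) = 4637 / 12 = 386.417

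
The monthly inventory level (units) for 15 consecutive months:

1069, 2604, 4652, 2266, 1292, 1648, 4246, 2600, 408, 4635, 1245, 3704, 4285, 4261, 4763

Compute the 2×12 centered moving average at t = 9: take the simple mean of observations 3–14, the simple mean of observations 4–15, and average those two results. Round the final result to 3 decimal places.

2941.458

Sum over 3–14: 4652 + 2266 + 1292 + 1648 + 4246 + 2600 + 408 + 4635 + 1245 + 3704 + 4285 + 4261 = 35242
Sum over 4–15: 2266 + 1292 + 1648 + 4246 + 2600 + 408 + 4635 + 1245 + 3704 + 4285 + 4261 + 4763 = 35353
CMA at t=9 = (35242 + 35353) / (2·12) = 70595 / 24 = 2941.458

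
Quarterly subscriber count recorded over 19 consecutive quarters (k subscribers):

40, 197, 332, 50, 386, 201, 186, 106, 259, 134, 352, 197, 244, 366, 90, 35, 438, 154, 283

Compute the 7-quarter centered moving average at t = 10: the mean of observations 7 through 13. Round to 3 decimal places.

Sum of periods 7–13: 186 + 106 + 259 + 134 + 352 + 197 + 244 = 1478
Divide by 7: 1478 / 7 = 211.143

211.143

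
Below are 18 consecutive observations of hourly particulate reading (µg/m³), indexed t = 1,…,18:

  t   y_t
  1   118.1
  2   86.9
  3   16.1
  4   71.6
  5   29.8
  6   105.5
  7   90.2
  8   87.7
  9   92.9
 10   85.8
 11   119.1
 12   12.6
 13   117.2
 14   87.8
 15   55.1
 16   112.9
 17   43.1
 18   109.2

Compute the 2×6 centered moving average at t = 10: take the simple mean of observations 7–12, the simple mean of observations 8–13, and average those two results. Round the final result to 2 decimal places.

83.63

Sum over 7–12: 90.2 + 87.7 + 92.9 + 85.8 + 119.1 + 12.6 = 488.3
Sum over 8–13: 87.7 + 92.9 + 85.8 + 119.1 + 12.6 + 117.2 = 515.3
CMA at t=10 = (488.3 + 515.3) / (2·6) = 1003.6 / 12 = 83.63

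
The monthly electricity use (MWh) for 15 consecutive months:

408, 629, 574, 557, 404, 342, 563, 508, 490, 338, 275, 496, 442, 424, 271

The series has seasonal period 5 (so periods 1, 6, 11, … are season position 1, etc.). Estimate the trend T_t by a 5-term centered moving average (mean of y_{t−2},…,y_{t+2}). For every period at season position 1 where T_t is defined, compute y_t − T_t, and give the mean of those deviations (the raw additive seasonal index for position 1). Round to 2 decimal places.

-133.00

Season position 1 occurs at t = 6, 11 (where T_t is defined).
t=6: T_6 = 474.8000; y_6 − T_6 = 342 − 474.8000 = -132.8000
t=11: T_11 = 408.2000; y_11 − T_11 = 275 − 408.2000 = -133.2000
Mean deviation: (-132.8000 + -133.2000) / 2 = -133.00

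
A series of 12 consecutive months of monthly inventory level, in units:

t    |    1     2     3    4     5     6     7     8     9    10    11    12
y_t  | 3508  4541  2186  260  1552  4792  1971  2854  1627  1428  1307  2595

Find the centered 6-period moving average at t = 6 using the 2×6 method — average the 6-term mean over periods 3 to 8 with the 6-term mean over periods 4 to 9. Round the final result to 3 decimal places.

Sum over 3–8: 2186 + 260 + 1552 + 4792 + 1971 + 2854 = 13615
Sum over 4–9: 260 + 1552 + 4792 + 1971 + 2854 + 1627 = 13056
CMA at t=6 = (13615 + 13056) / (2·6) = 26671 / 12 = 2222.583

2222.583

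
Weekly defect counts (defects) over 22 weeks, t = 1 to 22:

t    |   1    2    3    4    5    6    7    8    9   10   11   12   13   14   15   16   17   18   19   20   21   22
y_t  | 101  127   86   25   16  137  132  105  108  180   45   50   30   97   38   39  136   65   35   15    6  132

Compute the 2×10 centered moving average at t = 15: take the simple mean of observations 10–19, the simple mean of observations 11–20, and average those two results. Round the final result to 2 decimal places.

63.25

Sum over 10–19: 180 + 45 + 50 + 30 + 97 + 38 + 39 + 136 + 65 + 35 = 715
Sum over 11–20: 45 + 50 + 30 + 97 + 38 + 39 + 136 + 65 + 35 + 15 = 550
CMA at t=15 = (715 + 550) / (2·10) = 1265 / 20 = 63.25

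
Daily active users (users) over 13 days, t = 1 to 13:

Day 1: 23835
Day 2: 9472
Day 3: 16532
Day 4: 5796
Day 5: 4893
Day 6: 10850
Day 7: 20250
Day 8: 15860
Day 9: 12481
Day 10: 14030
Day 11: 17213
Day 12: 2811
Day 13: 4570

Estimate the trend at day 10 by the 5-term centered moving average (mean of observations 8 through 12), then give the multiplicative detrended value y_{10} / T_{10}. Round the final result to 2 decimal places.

1.12

Trend T_10 = (15860 + 12481 + 14030 + 17213 + 2811) / 5 = 62395/5 = 12479.0000
Ratio to trend: 14030 / 12479.0000 = 1.12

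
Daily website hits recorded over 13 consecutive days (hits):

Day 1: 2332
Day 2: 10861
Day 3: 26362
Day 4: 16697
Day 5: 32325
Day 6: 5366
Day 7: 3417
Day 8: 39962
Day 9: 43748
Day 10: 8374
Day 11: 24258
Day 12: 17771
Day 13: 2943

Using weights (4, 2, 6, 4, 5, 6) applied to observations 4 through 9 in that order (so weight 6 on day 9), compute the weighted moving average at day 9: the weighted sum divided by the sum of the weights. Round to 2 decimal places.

Weighted sum: 4·16697 + 2·32325 + 6·5366 + 4·3417 + 5·39962 + 6·43748 = 66788 + 64650 + 32196 + 13668 + 199810 + 262488 = 639600
Weight total: 4 + 2 + 6 + 4 + 5 + 6 = 27
WMA = 639600 / 27 = 23688.89

23688.89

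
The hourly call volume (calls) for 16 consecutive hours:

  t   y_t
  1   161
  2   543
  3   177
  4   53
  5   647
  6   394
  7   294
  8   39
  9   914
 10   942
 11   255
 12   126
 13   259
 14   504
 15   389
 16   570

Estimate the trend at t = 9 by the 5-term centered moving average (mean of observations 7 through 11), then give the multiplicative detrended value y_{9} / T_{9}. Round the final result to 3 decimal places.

1.870

Trend T_9 = (294 + 39 + 914 + 942 + 255) / 5 = 2444/5 = 488.80000
Ratio to trend: 914 / 488.80000 = 1.870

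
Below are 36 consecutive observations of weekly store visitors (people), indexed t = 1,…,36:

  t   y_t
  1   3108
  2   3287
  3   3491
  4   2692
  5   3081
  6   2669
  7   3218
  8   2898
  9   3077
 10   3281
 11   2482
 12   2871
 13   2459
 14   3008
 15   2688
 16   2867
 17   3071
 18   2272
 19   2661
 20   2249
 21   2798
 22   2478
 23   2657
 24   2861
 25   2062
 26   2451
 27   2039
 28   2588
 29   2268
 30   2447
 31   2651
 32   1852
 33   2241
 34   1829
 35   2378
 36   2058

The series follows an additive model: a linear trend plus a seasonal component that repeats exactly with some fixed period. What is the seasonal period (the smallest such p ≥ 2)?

First differences y_{t+1} − y_t: 179, 204, -799, 389, -412, 549, -320, 179, 204, -799, 389, -412, 549, -320, 179, 204, …
The difference pattern repeats every 7 terms and not for any smaller step, so p = 7.

7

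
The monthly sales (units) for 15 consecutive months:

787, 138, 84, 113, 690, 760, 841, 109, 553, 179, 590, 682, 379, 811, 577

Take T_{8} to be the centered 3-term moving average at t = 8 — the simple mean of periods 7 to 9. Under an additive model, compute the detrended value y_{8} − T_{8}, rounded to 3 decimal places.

-392.000

Trend T_8 = (841 + 109 + 553) / 3 = 1503/3 = 501.00000
Detrended value: 109 − 501.00000 = -392.000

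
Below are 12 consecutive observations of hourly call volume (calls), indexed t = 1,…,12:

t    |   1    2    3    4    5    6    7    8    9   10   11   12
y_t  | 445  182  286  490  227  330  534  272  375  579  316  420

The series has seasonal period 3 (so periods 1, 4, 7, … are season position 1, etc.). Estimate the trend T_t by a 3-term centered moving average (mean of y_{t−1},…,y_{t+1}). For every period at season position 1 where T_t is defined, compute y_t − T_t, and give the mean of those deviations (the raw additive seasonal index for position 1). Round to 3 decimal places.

155.556

Season position 1 occurs at t = 4, 7, 10 (where T_t is defined).
t=4: T_4 = 334.33333; y_4 − T_4 = 490 − 334.33333 = 155.66667
t=7: T_7 = 378.66667; y_7 − T_7 = 534 − 378.66667 = 155.33333
t=10: T_10 = 423.33333; y_10 − T_10 = 579 − 423.33333 = 155.66667
Mean deviation: (155.66667 + 155.33333 + 155.66667) / 3 = 155.556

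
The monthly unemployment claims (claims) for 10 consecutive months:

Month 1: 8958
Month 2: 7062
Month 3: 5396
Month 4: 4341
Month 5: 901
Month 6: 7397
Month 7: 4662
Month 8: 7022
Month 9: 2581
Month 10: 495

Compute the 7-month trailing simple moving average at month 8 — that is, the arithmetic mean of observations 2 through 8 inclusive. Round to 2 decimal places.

5254.43

Sum of periods 2–8: 7062 + 5396 + 4341 + 901 + 7397 + 4662 + 7022 = 36781
Divide by 7: 36781 / 7 = 5254.43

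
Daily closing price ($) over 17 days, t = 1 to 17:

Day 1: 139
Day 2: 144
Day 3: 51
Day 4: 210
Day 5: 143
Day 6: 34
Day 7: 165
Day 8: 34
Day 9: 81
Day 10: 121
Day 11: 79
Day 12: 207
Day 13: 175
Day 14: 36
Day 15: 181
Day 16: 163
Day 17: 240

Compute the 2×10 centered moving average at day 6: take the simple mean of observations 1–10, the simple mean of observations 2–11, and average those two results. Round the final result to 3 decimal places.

Sum over 1–10: 139 + 144 + 51 + 210 + 143 + 34 + 165 + 34 + 81 + 121 = 1122
Sum over 2–11: 144 + 51 + 210 + 143 + 34 + 165 + 34 + 81 + 121 + 79 = 1062
CMA at t=6 = (1122 + 1062) / (2·10) = 2184 / 20 = 109.200

109.200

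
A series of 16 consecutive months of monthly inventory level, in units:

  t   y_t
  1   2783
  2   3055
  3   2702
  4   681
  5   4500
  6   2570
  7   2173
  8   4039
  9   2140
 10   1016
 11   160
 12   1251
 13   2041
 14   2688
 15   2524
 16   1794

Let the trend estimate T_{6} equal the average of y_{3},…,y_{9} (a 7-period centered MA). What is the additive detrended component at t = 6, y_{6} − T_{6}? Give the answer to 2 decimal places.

Trend T_6 = (2702 + 681 + 4500 + 2570 + 2173 + 4039 + 2140) / 7 = 18805/7 = 2686.4286
Detrended value: 2570 − 2686.4286 = -116.43

-116.43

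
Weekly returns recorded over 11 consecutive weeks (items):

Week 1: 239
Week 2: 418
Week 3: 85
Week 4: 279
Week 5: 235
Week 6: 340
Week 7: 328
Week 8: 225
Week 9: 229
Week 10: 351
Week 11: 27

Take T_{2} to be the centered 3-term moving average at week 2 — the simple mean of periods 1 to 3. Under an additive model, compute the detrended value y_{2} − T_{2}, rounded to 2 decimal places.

Trend T_2 = (239 + 418 + 85) / 3 = 742/3 = 247.3333
Detrended value: 418 − 247.3333 = 170.67

170.67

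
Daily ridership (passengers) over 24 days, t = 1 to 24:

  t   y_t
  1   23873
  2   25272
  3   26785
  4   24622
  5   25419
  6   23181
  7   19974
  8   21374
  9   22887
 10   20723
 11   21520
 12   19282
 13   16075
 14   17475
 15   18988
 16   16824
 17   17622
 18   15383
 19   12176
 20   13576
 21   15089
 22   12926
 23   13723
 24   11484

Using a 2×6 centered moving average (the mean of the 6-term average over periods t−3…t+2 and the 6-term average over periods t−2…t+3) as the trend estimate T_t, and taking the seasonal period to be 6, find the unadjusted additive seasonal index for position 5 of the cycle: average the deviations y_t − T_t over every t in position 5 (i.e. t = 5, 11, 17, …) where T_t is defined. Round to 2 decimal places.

1535.11

Season position 5 occurs at t = 5, 11, 17 (where T_t is defined).
t=5: T_5 = 23884.0000; y_5 − T_5 = 25419 − 23884.0000 = 1535.0000
t=11: T_11 = 19985.2500; y_11 − T_11 = 21520 − 19985.2500 = 1534.7500
t=17: T_17 = 16086.4167; y_17 − T_17 = 17622 − 16086.4167 = 1535.5833
Mean deviation: (1535.0000 + 1534.7500 + 1535.5833) / 3 = 1535.11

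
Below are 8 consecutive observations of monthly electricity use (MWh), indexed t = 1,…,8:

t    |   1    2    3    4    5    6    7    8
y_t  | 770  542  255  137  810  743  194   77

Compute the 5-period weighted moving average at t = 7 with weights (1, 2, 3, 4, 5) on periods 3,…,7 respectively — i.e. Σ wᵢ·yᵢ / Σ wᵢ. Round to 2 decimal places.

Weighted sum: 1·255 + 2·137 + 3·810 + 4·743 + 5·194 = 255 + 274 + 2430 + 2972 + 970 = 6901
Weight total: 1 + 2 + 3 + 4 + 5 = 15
WMA = 6901 / 15 = 460.07

460.07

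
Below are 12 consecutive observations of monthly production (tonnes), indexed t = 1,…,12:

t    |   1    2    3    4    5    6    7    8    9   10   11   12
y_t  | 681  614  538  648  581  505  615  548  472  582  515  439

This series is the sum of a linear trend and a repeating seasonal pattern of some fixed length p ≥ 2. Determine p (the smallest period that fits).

First differences y_{t+1} − y_t: -67, -76, 110, -67, -76, 110, -67, -76, …
The difference pattern repeats every 3 terms and not for any smaller step, so p = 3.

3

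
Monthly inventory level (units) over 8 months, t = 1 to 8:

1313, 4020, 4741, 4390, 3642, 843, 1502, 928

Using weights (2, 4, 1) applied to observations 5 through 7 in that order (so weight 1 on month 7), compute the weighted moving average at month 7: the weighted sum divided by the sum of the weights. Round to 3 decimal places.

Weighted sum: 2·3642 + 4·843 + 1·1502 = 7284 + 3372 + 1502 = 12158
Weight total: 2 + 4 + 1 = 7
WMA = 12158 / 7 = 1736.857

1736.857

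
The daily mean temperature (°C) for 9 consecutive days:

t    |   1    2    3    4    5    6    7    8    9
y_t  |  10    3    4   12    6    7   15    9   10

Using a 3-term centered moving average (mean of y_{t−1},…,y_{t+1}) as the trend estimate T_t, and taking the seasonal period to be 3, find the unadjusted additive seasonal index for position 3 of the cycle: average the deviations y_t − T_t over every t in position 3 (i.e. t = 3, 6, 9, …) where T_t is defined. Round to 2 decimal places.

Season position 3 occurs at t = 3, 6 (where T_t is defined).
t=3: T_3 = 6.3333; y_3 − T_3 = 4 − 6.3333 = -2.3333
t=6: T_6 = 9.3333; y_6 − T_6 = 7 − 9.3333 = -2.3333
Mean deviation: (-2.3333 + -2.3333) / 2 = -2.33

-2.33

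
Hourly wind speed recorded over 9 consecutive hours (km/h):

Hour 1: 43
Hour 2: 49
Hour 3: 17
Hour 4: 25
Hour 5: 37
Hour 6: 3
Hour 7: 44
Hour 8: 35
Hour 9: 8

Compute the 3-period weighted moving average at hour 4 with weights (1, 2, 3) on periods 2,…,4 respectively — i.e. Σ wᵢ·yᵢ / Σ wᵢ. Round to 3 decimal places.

Weighted sum: 1·49 + 2·17 + 3·25 = 49 + 34 + 75 = 158
Weight total: 1 + 2 + 3 = 6
WMA = 158 / 6 = 26.333

26.333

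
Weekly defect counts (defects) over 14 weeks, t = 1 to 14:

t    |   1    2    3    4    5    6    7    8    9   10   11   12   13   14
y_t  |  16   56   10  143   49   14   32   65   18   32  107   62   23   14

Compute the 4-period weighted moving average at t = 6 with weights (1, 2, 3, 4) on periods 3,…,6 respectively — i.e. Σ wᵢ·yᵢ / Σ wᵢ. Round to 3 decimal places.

49.900

Weighted sum: 1·10 + 2·143 + 3·49 + 4·14 = 10 + 286 + 147 + 56 = 499
Weight total: 1 + 2 + 3 + 4 = 10
WMA = 499 / 10 = 49.900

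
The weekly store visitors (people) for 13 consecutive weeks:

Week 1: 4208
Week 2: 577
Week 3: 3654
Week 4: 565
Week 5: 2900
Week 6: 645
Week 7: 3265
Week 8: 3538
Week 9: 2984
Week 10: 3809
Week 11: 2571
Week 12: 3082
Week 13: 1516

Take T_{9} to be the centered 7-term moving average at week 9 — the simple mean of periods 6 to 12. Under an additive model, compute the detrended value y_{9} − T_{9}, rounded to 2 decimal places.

142.00

Trend T_9 = (645 + 3265 + 3538 + 2984 + 3809 + 2571 + 3082) / 7 = 19894/7 = 2842.0000
Detrended value: 2984 − 2842.0000 = 142.00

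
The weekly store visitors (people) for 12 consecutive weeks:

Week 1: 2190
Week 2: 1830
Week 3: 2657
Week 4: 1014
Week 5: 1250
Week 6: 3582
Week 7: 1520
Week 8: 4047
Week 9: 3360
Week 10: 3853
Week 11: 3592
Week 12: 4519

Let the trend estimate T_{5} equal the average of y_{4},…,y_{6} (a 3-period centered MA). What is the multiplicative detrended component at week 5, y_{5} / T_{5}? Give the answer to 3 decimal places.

0.641

Trend T_5 = (1014 + 1250 + 3582) / 3 = 5846/3 = 1948.66667
Ratio to trend: 1250 / 1948.66667 = 0.641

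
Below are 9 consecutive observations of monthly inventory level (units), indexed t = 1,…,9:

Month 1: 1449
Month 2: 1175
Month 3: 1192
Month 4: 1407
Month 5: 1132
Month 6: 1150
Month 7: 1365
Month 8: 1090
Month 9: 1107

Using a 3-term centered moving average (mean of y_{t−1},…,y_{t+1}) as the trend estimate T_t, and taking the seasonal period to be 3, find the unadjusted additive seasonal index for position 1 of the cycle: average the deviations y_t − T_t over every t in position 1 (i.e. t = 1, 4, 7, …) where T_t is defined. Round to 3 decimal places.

Season position 1 occurs at t = 4, 7 (where T_t is defined).
t=4: T_4 = 1243.66667; y_4 − T_4 = 1407 − 1243.66667 = 163.33333
t=7: T_7 = 1201.66667; y_7 − T_7 = 1365 − 1201.66667 = 163.33333
Mean deviation: (163.33333 + 163.33333) / 2 = 163.333

163.333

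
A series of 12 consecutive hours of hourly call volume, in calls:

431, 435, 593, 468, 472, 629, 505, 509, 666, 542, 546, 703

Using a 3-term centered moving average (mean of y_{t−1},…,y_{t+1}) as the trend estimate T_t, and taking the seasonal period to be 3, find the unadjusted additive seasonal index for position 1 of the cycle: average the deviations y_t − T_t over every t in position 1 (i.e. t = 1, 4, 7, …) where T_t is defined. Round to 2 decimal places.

Season position 1 occurs at t = 4, 7, 10 (where T_t is defined).
t=4: T_4 = 511.0000; y_4 − T_4 = 468 − 511.0000 = -43.0000
t=7: T_7 = 547.6667; y_7 − T_7 = 505 − 547.6667 = -42.6667
t=10: T_10 = 584.6667; y_10 − T_10 = 542 − 584.6667 = -42.6667
Mean deviation: (-43.0000 + -42.6667 + -42.6667) / 3 = -42.78

-42.78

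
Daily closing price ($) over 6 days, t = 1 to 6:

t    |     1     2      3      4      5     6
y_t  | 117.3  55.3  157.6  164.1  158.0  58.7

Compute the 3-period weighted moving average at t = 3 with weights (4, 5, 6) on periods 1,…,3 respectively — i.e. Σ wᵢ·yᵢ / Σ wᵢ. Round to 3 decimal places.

Weighted sum: 4·117.3 + 5·55.3 + 6·157.6 = 469.2 + 276.5 + 945.6 = 1691.3
Weight total: 4 + 5 + 6 = 15
WMA = 1691.3 / 15 = 112.753

112.753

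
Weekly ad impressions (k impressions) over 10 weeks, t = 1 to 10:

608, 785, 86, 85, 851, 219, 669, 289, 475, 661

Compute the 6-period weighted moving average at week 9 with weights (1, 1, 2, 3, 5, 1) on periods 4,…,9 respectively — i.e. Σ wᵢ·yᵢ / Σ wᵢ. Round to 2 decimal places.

407.77

Weighted sum: 1·85 + 1·851 + 2·219 + 3·669 + 5·289 + 1·475 = 85 + 851 + 438 + 2007 + 1445 + 475 = 5301
Weight total: 1 + 1 + 2 + 3 + 5 + 1 = 13
WMA = 5301 / 13 = 407.77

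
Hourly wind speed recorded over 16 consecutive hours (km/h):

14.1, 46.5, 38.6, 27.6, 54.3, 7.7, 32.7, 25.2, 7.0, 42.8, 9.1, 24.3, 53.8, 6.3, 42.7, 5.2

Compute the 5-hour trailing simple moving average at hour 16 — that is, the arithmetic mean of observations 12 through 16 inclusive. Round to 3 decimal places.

Sum of periods 12–16: 24.3 + 53.8 + 6.3 + 42.7 + 5.2 = 132.3
Divide by 5: 132.3 / 5 = 26.460

26.460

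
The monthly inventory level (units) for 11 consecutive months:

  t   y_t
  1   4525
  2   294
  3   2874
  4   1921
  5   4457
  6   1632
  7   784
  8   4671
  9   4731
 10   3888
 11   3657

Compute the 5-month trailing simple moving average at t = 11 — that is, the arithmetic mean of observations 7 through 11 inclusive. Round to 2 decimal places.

Sum of periods 7–11: 784 + 4671 + 4731 + 3888 + 3657 = 17731
Divide by 5: 17731 / 5 = 3546.20

3546.20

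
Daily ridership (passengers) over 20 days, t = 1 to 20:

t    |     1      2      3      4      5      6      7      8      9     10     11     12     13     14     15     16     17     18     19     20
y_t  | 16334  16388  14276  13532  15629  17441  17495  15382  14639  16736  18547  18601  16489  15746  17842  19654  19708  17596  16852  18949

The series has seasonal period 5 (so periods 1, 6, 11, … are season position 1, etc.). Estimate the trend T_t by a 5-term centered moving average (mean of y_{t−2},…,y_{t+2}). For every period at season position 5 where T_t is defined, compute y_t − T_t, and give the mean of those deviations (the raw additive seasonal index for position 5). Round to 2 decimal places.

-45.47

Season position 5 occurs at t = 5, 10, 15 (where T_t is defined).
t=5: T_5 = 15674.6000; y_5 − T_5 = 15629 − 15674.6000 = -45.6000
t=10: T_10 = 16781.0000; y_10 − T_10 = 16736 − 16781.0000 = -45.0000
t=15: T_15 = 17887.8000; y_15 − T_15 = 17842 − 17887.8000 = -45.8000
Mean deviation: (-45.6000 + -45.0000 + -45.8000) / 3 = -45.47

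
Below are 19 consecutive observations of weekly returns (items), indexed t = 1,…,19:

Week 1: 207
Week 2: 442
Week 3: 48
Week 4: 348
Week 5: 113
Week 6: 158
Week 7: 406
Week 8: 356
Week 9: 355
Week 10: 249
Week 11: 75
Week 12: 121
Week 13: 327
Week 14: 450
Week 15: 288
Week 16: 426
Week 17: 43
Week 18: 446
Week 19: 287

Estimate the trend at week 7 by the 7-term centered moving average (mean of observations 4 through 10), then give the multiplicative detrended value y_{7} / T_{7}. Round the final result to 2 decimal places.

1.43

Trend T_7 = (348 + 113 + 158 + 406 + 356 + 355 + 249) / 7 = 1985/7 = 283.5714
Ratio to trend: 406 / 283.5714 = 1.43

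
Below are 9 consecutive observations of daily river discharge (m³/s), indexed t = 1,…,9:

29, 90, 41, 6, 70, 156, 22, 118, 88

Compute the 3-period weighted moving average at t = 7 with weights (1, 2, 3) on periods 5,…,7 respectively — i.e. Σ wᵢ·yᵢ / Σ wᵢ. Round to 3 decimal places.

Weighted sum: 1·70 + 2·156 + 3·22 = 70 + 312 + 66 = 448
Weight total: 1 + 2 + 3 = 6
WMA = 448 / 6 = 74.667

74.667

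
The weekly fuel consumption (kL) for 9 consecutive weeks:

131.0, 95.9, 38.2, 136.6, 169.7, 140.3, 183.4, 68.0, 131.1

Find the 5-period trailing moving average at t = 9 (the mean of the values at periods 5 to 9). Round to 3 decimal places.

138.500

Sum of periods 5–9: 169.7 + 140.3 + 183.4 + 68.0 + 131.1 = 692.5
Divide by 5: 692.5 / 5 = 138.500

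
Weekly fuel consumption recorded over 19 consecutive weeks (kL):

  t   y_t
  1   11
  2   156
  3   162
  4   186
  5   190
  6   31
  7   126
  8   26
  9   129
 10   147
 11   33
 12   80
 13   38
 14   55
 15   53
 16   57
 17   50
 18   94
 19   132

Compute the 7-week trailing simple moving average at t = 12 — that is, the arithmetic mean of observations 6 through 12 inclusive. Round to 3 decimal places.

81.714

Sum of periods 6–12: 31 + 126 + 26 + 129 + 147 + 33 + 80 = 572
Divide by 7: 572 / 7 = 81.714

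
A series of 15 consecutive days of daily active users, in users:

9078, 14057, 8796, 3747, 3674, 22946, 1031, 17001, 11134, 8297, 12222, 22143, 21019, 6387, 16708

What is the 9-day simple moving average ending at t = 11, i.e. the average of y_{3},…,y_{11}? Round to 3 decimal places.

9872.000

Sum of periods 3–11: 8796 + 3747 + 3674 + 22946 + 1031 + 17001 + 11134 + 8297 + 12222 = 88848
Divide by 9: 88848 / 9 = 9872.000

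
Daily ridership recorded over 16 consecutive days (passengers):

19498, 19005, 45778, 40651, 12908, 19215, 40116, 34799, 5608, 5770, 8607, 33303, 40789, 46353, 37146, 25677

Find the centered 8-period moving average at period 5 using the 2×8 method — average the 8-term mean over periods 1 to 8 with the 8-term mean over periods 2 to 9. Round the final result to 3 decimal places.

28128.125

Sum over 1–8: 19498 + 19005 + 45778 + 40651 + 12908 + 19215 + 40116 + 34799 = 231970
Sum over 2–9: 19005 + 45778 + 40651 + 12908 + 19215 + 40116 + 34799 + 5608 = 218080
CMA at t=5 = (231970 + 218080) / (2·8) = 450050 / 16 = 28128.125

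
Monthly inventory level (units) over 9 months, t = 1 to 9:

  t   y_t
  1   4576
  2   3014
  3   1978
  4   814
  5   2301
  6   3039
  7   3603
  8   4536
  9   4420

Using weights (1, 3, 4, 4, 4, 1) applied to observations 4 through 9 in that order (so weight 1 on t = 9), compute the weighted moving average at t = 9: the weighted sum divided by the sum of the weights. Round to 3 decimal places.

3344.059

Weighted sum: 1·814 + 3·2301 + 4·3039 + 4·3603 + 4·4536 + 1·4420 = 814 + 6903 + 12156 + 14412 + 18144 + 4420 = 56849
Weight total: 1 + 3 + 4 + 4 + 4 + 1 = 17
WMA = 56849 / 17 = 3344.059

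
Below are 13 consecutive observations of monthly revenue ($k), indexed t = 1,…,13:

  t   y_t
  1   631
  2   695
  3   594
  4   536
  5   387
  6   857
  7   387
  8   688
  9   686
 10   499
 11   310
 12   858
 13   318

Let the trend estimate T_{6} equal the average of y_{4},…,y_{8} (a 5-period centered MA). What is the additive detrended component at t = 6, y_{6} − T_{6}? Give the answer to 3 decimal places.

286.000

Trend T_6 = (536 + 387 + 857 + 387 + 688) / 5 = 2855/5 = 571.00000
Detrended value: 857 − 571.00000 = 286.000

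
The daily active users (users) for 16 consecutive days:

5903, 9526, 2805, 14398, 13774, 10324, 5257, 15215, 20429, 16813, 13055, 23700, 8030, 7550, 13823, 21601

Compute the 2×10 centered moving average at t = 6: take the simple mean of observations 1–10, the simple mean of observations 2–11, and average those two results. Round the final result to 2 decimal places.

Sum over 1–10: 5903 + 9526 + 2805 + 14398 + 13774 + 10324 + 5257 + 15215 + 20429 + 16813 = 114444
Sum over 2–11: 9526 + 2805 + 14398 + 13774 + 10324 + 5257 + 15215 + 20429 + 16813 + 13055 = 121596
CMA at t=6 = (114444 + 121596) / (2·10) = 236040 / 20 = 11802.00

11802.00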